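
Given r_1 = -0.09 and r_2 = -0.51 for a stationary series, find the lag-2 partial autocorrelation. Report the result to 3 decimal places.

-0.522

φ_{22} = (r_2 − r_1²) / (1 − r_1²)
r_1² = (-0.09)² = 0.0081
Numerator = -0.51 − 0.0081 = -0.5181; denominator = 1 − 0.0081 = 0.9919
φ_{22} = -0.5181 / 0.9919 = -0.522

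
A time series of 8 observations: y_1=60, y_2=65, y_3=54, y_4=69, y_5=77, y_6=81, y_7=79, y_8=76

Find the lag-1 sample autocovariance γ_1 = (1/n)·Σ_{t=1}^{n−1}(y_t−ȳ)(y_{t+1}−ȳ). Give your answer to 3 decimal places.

46.045

Mean ȳ = (60 + 65 + 54 + 69 + 77 + 81 + 79 + 76)/8 = 70.1250
Deviations: -10.1250, -5.1250, -16.1250, -1.1250, 6.8750, 10.8750, 8.8750, 5.8750
Σ_{t=1}^{7}(y_t−ȳ)(y_{t+1}−ȳ) = 368.3594
γ_1 = 368.3594 / 8 = 46.045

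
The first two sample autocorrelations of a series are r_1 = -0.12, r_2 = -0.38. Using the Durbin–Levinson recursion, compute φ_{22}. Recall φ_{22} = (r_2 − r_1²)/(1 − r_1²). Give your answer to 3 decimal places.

-0.400

φ_{22} = (r_2 − r_1²) / (1 − r_1²)
r_1² = (-0.12)² = 0.0144
Numerator = -0.38 − 0.0144 = -0.3944; denominator = 1 − 0.0144 = 0.9856
φ_{22} = -0.3944 / 0.9856 = -0.400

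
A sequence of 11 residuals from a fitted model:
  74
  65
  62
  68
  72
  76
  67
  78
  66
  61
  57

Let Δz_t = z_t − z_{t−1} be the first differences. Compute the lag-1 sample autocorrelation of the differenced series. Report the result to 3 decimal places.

-0.286

First differences Δz: -9, -3, 6, 4, 4, -9, 11, -12, -5, -4
Mean of differences = -1.7000
Numerator Σ(Δz_t−Δz̄)(Δz_{t+1}−Δz̄) = -147.6900
Denominator Σ(Δz_t−Δz̄)² = 516.1000
r_1(Δz) = -147.6900 / 516.1000 = -0.286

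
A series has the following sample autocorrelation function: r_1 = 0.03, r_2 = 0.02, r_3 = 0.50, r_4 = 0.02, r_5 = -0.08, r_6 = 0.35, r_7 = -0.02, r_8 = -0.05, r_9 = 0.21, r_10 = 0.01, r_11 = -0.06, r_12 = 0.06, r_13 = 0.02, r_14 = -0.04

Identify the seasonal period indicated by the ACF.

The largest autocorrelation is r_3 = 0.50, with weaker echoes at lags 6 (0.35) and 9 (0.21); the remaining lags stay at or below 0.06.
The dominant spike at lag 3 indicates a seasonal period of 3.

3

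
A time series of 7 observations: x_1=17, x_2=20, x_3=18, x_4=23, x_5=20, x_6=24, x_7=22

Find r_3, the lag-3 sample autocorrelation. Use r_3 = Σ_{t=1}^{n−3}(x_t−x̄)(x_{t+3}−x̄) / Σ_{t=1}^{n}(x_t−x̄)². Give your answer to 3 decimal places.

-0.345

Mean x̄ = (17 + 20 + 18 + 23 + 20 + 24 + 22)/7 = 20.5714
Σ(x_t−x̄)(x_{t+3}−x̄) = (-8.6735) + (0.3265) + (-8.8163) + (3.4694) = -13.6939
Denominator Σ(x_t−x̄)² = 39.7143
r_3 = -13.6939 / 39.7143 = -0.345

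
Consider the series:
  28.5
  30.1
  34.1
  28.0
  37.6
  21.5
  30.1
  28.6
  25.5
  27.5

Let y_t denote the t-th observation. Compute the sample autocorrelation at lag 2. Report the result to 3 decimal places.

0.321

Mean ȳ = (28.5 + 30.1 + 34.1 + 28.0 + 37.6 + 21.5 + 30.1 + 28.6 + 25.5 + 27.5)/10 = 29.1500
Numerator Σ_{t=1}^{8}(y_t−ȳ)(y_{t+2}−ȳ) = 55.9900
Denominator Σ(y_t−ȳ)² = 174.3250
r_2 = 55.9900 / 174.3250 = 0.321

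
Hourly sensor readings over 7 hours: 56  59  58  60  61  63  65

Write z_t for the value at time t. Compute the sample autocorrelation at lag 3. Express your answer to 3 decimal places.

Mean z̄ = (56 + 59 + 58 + 60 + 61 + 63 + 65)/7 = 60.2857
Numerator Σ_{t=1}^{4}(z_t−z̄)(z_{t+3}−z̄) = -7.2449
Denominator Σ(z_t−z̄)² = 55.4286
r_3 = -7.2449 / 55.4286 = -0.131

-0.131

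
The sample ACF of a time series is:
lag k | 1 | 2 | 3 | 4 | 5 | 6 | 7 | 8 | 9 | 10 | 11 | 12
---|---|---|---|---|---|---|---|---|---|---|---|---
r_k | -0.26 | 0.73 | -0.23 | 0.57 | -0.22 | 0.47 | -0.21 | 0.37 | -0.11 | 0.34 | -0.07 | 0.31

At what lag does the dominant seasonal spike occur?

2

The largest autocorrelation is r_2 = 0.73, with weaker echoes at lags 4 (0.57), 6 (0.47), 8 (0.37), 10 (0.34) and 12 (0.31); the remaining lags stay at or below -0.07.
The dominant spike at lag 2 indicates a seasonal period of 2.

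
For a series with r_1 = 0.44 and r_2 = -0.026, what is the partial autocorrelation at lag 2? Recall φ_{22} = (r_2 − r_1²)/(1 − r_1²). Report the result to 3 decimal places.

-0.272

φ_{22} = (r_2 − r_1²) / (1 − r_1²)
r_1² = (0.44)² = 0.1936
Numerator = -0.026 − 0.1936 = -0.2196; denominator = 1 − 0.1936 = 0.8064
φ_{22} = -0.2196 / 0.8064 = -0.272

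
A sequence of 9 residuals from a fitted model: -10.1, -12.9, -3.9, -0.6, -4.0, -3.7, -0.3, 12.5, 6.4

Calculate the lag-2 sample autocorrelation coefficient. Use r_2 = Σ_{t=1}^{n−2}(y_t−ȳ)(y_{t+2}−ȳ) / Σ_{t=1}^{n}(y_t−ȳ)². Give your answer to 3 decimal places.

-0.025

Mean ȳ = (-10.1 − 12.9 − 3.9 − 0.6 − 4.0 − 3.7 − 0.3 + 12.5 + 6.4)/9 = -1.8444
Numerator Σ_{t=1}^{7}(y_t−ȳ)(y_{t+2}−ȳ) = -11.8795
Denominator Σ(y_t−ȳ)² = 480.3622
r_2 = -11.8795 / 480.3622 = -0.025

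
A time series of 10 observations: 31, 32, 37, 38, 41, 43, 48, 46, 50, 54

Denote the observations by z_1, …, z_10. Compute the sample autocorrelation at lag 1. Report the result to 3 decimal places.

0.651

Mean z̄ = (31 + 32 + 37 + 38 + 41 + 43 + 48 + 46 + 50 + 54)/10 = 42.0000
Numerator Σ_{t=1}^{9}(z_t−z̄)(z_{t+1}−z̄) = 341.0000
Denominator Σ(z_t−z̄)² = 524.0000
r_1 = 341.0000 / 524.0000 = 0.651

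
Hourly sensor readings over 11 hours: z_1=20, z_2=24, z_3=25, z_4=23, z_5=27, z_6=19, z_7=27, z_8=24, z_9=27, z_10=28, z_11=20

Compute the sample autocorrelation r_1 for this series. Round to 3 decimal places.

-0.373

Mean z̄ = (20 + 24 + 25 + 23 + 27 + 19 + 27 + 24 + 27 + 28 + 20)/11 = 24.0000
Numerator Σ_{t=1}^{10}(z_t−z̄)(z_{t+1}−z̄) = -38.0000
Denominator Σ(z_t−z̄)² = 102.0000
r_1 = -38.0000 / 102.0000 = -0.373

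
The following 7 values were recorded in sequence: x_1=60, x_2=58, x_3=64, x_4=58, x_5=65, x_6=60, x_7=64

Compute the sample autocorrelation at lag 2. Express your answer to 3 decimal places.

0.593

Mean x̄ = (60 + 58 + 64 + 58 + 65 + 60 + 64)/7 = 61.2857
Σ(x_t−x̄)(x_{t+2}−x̄) = (-3.4898) + (10.7959) + (10.0816) + (4.2245) + (10.0816) = 31.6939
Denominator Σ(x_t−x̄)² = 53.4286
r_2 = 31.6939 / 53.4286 = 0.593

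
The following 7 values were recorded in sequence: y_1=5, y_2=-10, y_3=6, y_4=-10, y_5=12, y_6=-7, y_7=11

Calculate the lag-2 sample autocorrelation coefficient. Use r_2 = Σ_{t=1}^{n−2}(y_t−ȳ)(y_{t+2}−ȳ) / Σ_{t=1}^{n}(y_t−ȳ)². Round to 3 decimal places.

0.694

Mean ȳ = (5 − 10 + 6 − 10 + 12 − 7 + 11)/7 = 1.0000
Deviations from mean: 4.0000, -11.0000, 5.0000, -11.0000, 11.0000, -8.0000, 10.0000
Numerator Σ_{t=1}^{5}(y_t−ȳ)(y_{t+2}−ȳ) = 394.0000
Denominator Σ(y_t−ȳ)² = 568.0000
r_2 = 394.0000 / 568.0000 = 0.694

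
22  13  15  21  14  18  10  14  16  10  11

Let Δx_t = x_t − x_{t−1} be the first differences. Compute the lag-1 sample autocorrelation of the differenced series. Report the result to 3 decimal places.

-0.524

First differences Δx: -9, 2, 6, -7, 4, -8, 4, 2, -6, 1
Mean of differences = -1.1000
Numerator Σ(Δx_t−Δx̄)(Δx_{t+1}−Δx̄) = -154.5100
Denominator Σ(Δx_t−Δx̄)² = 294.9000
r_1(Δx) = -154.5100 / 294.9000 = -0.524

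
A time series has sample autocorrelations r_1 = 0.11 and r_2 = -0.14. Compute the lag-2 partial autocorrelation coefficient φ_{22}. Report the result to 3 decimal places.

φ_{22} = (r_2 − r_1²) / (1 − r_1²)
r_1² = (0.11)² = 0.0121
Numerator = -0.14 − 0.0121 = -0.1521; denominator = 1 − 0.0121 = 0.9879
φ_{22} = -0.1521 / 0.9879 = -0.154

-0.154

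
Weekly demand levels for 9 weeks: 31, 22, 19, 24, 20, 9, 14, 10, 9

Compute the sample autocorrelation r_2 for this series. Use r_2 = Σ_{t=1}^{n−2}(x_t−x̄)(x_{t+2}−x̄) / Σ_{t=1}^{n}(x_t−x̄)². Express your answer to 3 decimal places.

Mean x̄ = (31 + 22 + 19 + 24 + 20 + 9 + 14 + 10 + 9)/9 = 17.5556
Σ(x_t−x̄)(x_{t+2}−x̄) = (19.4198) + (28.6420) + (3.5309) + (-55.1358) + (-8.6914) + (64.6420) + (30.4198) = 82.8272
Denominator Σ(x_t−x̄)² = 466.2222
r_2 = 82.8272 / 466.2222 = 0.178

0.178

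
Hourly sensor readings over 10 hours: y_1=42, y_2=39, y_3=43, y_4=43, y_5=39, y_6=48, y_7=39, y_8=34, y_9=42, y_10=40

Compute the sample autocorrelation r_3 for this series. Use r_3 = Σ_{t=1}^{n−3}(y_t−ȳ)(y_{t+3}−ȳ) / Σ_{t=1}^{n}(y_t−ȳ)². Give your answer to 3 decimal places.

Mean ȳ = (42 + 39 + 43 + 43 + 39 + 48 + 39 + 34 + 42 + 40)/10 = 40.9000
Σ(y_t−ȳ)(y_{t+3}−ȳ) = (2.3100) + (3.6100) + (14.9100) + (-3.9900) + (13.1100) + (7.8100) + (1.7100) = 39.4700
Denominator Σ(y_t−ȳ)² = 120.9000
r_3 = 39.4700 / 120.9000 = 0.326

0.326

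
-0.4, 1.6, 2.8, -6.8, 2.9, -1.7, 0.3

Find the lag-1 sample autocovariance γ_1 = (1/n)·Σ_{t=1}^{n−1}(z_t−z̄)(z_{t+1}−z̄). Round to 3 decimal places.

-5.802

Mean z̄ = (-0.4 + 1.6 + 2.8 − 6.8 + 2.9 − 1.7 + 0.3)/7 = -0.1857
Deviations: -0.2143, 1.7857, 2.9857, -6.6143, 3.0857, -1.5143, 0.4857
Σ_{t=1}^{6}(z_t−z̄)(z_{t+1}−z̄) = -40.6173
γ_1 = -40.6173 / 7 = -5.802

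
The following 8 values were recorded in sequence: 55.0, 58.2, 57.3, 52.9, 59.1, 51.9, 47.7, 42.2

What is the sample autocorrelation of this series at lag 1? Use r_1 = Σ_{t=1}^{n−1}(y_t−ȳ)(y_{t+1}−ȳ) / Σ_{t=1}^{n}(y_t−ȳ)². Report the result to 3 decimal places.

0.377

Mean ȳ = (55.0 + 58.2 + 57.3 + 52.9 + 59.1 + 51.9 + 47.7 + 42.2)/8 = 53.0375
Deviations from mean: 1.9625, 5.1625, 4.2625, -0.1375, 6.0625, -1.1375, -5.3375, -10.8375
Σ(y_t−ȳ)(y_{t+1}−ȳ) = (10.1314) + (22.0052) + (-0.5861) + (-0.8336) + (-6.8961) + (6.0714) + (57.8452) = 87.7373
Denominator Σ(y_t−ȳ)² = 232.6788
r_1 = 87.7373 / 232.6788 = 0.377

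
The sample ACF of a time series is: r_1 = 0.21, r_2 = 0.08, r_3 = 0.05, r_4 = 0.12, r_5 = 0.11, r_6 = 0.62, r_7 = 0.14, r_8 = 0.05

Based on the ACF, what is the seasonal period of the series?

6

The largest autocorrelation is r_6 = 0.62; the remaining lags stay at or below 0.21. The elevated value at lag 1 (0.21), dropping to 0.08 at lag 2, reflects decaying short-term dependence rather than seasonality.
The dominant spike at lag 6 indicates a seasonal period of 6.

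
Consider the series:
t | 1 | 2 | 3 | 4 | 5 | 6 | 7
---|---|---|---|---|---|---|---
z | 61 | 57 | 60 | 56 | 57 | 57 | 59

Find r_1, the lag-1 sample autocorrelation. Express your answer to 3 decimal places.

-0.316

Mean z̄ = (61 + 57 + 60 + 56 + 57 + 57 + 59)/7 = 58.1429
Deviations from mean: 2.8571, -1.1429, 1.8571, -2.1429, -1.1429, -1.1429, 0.8571
Numerator Σ_{t=1}^{6}(z_t−z̄)(z_{t+1}−z̄) = -6.5918
Denominator Σ(z_t−z̄)² = 20.8571
r_1 = -6.5918 / 20.8571 = -0.316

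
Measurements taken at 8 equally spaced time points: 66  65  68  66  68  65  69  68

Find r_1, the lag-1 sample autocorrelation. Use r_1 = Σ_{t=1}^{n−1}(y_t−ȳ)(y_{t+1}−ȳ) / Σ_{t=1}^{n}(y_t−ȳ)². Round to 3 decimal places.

-0.364

Mean ȳ = (66 + 65 + 68 + 66 + 68 + 65 + 69 + 68)/8 = 66.8750
Σ(y_t−ȳ)(y_{t+1}−ȳ) = (1.6406) + (-2.1094) + (-0.9844) + (-0.9844) + (-2.1094) + (-3.9844) + (2.3906) = -6.1406
Denominator Σ(y_t−ȳ)² = 16.8750
r_1 = -6.1406 / 16.8750 = -0.364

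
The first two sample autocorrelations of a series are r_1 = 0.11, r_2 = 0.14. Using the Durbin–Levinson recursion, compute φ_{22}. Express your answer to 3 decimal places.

0.129

φ_{22} = (r_2 − r_1²) / (1 − r_1²)
r_1² = (0.11)² = 0.0121
Numerator = 0.14 − 0.0121 = 0.1279; denominator = 1 − 0.0121 = 0.9879
φ_{22} = 0.1279 / 0.9879 = 0.129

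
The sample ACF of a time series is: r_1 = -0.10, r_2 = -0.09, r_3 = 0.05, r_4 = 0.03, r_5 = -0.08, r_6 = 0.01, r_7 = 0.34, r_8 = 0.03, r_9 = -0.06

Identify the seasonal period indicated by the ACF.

7

The largest autocorrelation is r_7 = 0.34; the remaining lags stay at or below 0.05.
The dominant spike at lag 7 indicates a seasonal period of 7.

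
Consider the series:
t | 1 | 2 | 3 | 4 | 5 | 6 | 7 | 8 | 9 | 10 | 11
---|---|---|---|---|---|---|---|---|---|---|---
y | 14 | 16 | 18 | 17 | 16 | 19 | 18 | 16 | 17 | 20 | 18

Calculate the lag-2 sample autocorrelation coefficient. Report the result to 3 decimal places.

-0.377

Mean ȳ = (14 + 16 + 18 + 17 + 16 + 19 + 18 + 16 + 17 + 20 + 18)/11 = 17.1818
Numerator Σ_{t=1}^{9}(y_t−ȳ)(y_{t+2}−ȳ) = -10.4298
Denominator Σ(y_t−ȳ)² = 27.6364
r_2 = -10.4298 / 27.6364 = -0.377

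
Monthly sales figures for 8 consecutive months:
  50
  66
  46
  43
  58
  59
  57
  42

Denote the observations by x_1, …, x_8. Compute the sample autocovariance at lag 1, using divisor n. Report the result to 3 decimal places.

-12.002

Mean x̄ = (50 + 66 + 46 + 43 + 58 + 59 + 57 + 42)/8 = 52.6250
Deviations: -2.6250, 13.3750, -6.6250, -9.6250, 5.3750, 6.3750, 4.3750, -10.6250
Σ_{t=1}^{7}(x_t−x̄)(x_{t+1}−x̄) = -96.0156
γ_1 = -96.0156 / 8 = -12.002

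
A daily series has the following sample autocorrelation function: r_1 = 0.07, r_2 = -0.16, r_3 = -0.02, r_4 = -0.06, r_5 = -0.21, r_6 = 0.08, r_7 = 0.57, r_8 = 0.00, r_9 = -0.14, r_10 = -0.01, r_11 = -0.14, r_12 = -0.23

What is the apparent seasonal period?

7

The largest autocorrelation is r_7 = 0.57; the remaining lags stay at or below 0.08.
The dominant spike at lag 7 indicates a seasonal period of 7.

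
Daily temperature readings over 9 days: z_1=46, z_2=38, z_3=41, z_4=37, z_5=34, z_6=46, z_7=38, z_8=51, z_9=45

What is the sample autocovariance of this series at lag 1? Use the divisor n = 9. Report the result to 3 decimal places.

-2.894

Mean z̄ = (46 + 38 + 41 + 37 + 34 + 46 + 38 + 51 + 45)/9 = 41.7778
Σ_{t=1}^{8}(z_t−z̄)(z_{t+1}−z̄) = -26.0494
γ_1 = -26.0494 / 9 = -2.894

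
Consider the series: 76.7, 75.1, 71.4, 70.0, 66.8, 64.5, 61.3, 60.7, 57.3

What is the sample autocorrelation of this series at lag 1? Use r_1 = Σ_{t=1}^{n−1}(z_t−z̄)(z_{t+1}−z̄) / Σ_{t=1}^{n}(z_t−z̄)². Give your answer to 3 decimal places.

0.661

Mean z̄ = (76.7 + 75.1 + 71.4 + 70.0 + 66.8 + 64.5 + 61.3 + 60.7 + 57.3)/9 = 67.0889
Numerator Σ_{t=1}^{8}(z_t−z̄)(z_{t+1}−z̄) = 238.5010
Denominator Σ(z_t−z̄)² = 360.5489
r_1 = 238.5010 / 360.5489 = 0.661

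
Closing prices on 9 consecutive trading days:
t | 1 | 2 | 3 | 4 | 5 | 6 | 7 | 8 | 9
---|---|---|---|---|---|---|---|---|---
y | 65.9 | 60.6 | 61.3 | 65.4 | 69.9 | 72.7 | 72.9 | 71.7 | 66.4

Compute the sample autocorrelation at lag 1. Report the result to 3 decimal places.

0.694

Mean ȳ = (65.9 + 60.6 + 61.3 + 65.4 + 69.9 + 72.7 + 72.9 + 71.7 + 66.4)/9 = 67.4222
Numerator Σ_{t=1}^{8}(y_t−ȳ)(y_{t+1}−ȳ) = 120.5695
Denominator Σ(y_t−ȳ)² = 173.7756
r_1 = 120.5695 / 173.7756 = 0.694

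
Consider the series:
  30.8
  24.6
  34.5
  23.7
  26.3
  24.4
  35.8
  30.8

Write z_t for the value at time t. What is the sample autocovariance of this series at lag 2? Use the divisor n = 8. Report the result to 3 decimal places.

Mean z̄ = (30.8 + 24.6 + 34.5 + 23.7 + 26.3 + 24.4 + 35.8 + 30.8)/8 = 28.8625
Σ_{t=1}^{6}(z_t−z̄)(z_{t+2}−z̄) = 15.0959
γ_2 = 15.0959 / 8 = 1.887

1.887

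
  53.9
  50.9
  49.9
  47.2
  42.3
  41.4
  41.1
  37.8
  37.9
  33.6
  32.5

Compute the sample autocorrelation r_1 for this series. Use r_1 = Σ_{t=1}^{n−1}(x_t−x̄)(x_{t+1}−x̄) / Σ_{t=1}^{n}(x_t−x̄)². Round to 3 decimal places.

0.699

Mean x̄ = (53.9 + 50.9 + 49.9 + 47.2 + 42.3 + 41.4 + 41.1 + 37.8 + 37.9 + 33.6 + 32.5)/11 = 42.5909
Numerator Σ_{t=1}^{10}(x_t−x̄)(x_{t+1}−x̄) = 351.6881
Denominator Σ(x_t−x̄)² = 502.9491
r_1 = 351.6881 / 502.9491 = 0.699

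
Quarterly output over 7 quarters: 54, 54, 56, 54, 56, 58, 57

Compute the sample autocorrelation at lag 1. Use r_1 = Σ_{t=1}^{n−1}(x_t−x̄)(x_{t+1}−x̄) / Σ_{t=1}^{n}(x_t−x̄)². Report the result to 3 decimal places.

0.316

Mean x̄ = (54 + 54 + 56 + 54 + 56 + 58 + 57)/7 = 55.5714
Numerator Σ_{t=1}^{6}(x_t−x̄)(x_{t+1}−x̄) = 4.9592
Denominator Σ(x_t−x̄)² = 15.7143
r_1 = 4.9592 / 15.7143 = 0.316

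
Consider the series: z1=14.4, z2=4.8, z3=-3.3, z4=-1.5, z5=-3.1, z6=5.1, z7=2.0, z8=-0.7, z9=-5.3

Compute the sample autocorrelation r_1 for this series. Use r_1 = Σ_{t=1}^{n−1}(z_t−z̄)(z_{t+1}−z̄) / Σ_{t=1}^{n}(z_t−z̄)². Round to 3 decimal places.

0.180

Mean z̄ = (14.4 + 4.8 − 3.3 − 1.5 − 3.1 + 5.1 + 2.0 − 0.7 − 5.3)/9 = 1.3778
Numerator Σ_{t=1}^{8}(z_t−z̄)(z_{t+1}−z̄) = 53.1351
Denominator Σ(z_t−z̄)² = 294.6556
r_1 = 53.1351 / 294.6556 = 0.180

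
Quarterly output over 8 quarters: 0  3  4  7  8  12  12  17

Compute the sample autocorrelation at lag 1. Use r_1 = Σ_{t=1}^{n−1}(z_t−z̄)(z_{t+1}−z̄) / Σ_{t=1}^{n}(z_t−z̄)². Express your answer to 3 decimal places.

Mean z̄ = (0 + 3 + 4 + 7 + 8 + 12 + 12 + 17)/8 = 7.8750
Deviations from mean: -7.8750, -4.8750, -3.8750, -0.8750, 0.1250, 4.1250, 4.1250, 9.1250
Numerator Σ_{t=1}^{7}(z_t−z̄)(z_{t+1}−z̄) = 115.7344
Denominator Σ(z_t−z̄)² = 218.8750
r_1 = 115.7344 / 218.8750 = 0.529

0.529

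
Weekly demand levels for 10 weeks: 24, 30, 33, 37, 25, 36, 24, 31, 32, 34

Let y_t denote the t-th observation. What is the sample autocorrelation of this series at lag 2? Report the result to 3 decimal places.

Mean ȳ = (24 + 30 + 33 + 37 + 25 + 36 + 24 + 31 + 32 + 34)/10 = 30.6000
Numerator Σ_{t=1}^{8}(y_t−ȳ)(y_{t+2}−ȳ) = 32.6800
Denominator Σ(y_t−ȳ)² = 208.4000
r_2 = 32.6800 / 208.4000 = 0.157

0.157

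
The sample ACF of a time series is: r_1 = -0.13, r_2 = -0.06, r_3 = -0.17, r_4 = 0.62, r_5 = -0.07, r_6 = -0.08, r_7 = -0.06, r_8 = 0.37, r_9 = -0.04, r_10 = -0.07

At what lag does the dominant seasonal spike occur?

The largest autocorrelation is r_4 = 0.62, with a weaker echo at lag 8 (0.37); the remaining lags stay at or below -0.04.
The dominant spike at lag 4 indicates a seasonal period of 4.

4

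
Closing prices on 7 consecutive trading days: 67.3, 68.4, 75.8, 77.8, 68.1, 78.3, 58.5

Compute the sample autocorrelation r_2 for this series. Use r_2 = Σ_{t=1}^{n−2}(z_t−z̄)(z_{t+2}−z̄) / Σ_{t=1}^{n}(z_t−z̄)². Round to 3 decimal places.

Mean z̄ = (67.3 + 68.4 + 75.8 + 77.8 + 68.1 + 78.3 + 58.5)/7 = 70.6000
Deviations from mean: -3.3000, -2.2000, 5.2000, 7.2000, -2.5000, 7.7000, -12.1000
Σ(z_t−z̄)(z_{t+2}−z̄) = (-17.1600) + (-15.8400) + (-13.0000) + (55.4400) + (30.2500) = 39.6900
Denominator Σ(z_t−z̄)² = 306.5600
r_2 = 39.6900 / 306.5600 = 0.129

0.129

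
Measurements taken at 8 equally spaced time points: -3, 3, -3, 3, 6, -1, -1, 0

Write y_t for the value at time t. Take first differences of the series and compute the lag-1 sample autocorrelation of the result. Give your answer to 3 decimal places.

-0.443

First differences Δy: 6, -6, 6, 3, -7, 0, 1
Mean of differences = 0.4286
Numerator Σ(Δy_t−Δȳ)(Δy_{t+1}−Δȳ) = -73.4694
Denominator Σ(Δy_t−Δȳ)² = 165.7143
r_1(Δy) = -73.4694 / 165.7143 = -0.443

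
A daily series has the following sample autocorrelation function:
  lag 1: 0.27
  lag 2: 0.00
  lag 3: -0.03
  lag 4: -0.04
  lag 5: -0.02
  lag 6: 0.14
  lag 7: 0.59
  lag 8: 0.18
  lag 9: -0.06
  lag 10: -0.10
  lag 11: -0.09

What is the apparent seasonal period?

The largest autocorrelation is r_7 = 0.59; the remaining lags stay at or below 0.27. The elevated value at lag 1 (0.27), dropping to 0.00 at lag 2, reflects decaying short-term dependence rather than seasonality.
The dominant spike at lag 7 indicates a seasonal period of 7.

7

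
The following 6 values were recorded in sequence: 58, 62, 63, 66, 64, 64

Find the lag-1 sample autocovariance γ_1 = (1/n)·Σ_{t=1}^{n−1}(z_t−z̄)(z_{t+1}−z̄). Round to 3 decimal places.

1.579

Mean z̄ = (58 + 62 + 63 + 66 + 64 + 64)/6 = 62.8333
Σ_{t=1}^{5}(z_t−z̄)(z_{t+1}−z̄) = 9.4722
γ_1 = 9.4722 / 6 = 1.579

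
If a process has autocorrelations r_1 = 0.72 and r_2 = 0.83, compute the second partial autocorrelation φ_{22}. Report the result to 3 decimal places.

φ_{22} = (r_2 − r_1²) / (1 − r_1²)
r_1² = (0.72)² = 0.5184
Numerator = 0.83 − 0.5184 = 0.3116; denominator = 1 − 0.5184 = 0.4816
φ_{22} = 0.3116 / 0.4816 = 0.647

0.647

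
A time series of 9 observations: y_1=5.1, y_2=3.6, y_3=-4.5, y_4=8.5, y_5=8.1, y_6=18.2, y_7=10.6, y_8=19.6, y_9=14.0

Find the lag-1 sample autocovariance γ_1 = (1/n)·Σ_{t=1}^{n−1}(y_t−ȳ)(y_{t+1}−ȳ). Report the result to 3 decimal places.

19.692

Mean ȳ = (5.1 + 3.6 − 4.5 + 8.5 + 8.1 + 18.2 + 10.6 + 19.6 + 14.0)/9 = 9.2444
Σ_{t=1}^{8}(y_t−ȳ)(y_{t+1}−ȳ) = 177.2314
γ_1 = 177.2314 / 9 = 19.692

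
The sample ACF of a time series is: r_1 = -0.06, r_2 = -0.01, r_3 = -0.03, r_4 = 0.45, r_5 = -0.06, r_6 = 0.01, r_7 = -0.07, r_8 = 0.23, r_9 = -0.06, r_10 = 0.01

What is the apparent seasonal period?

4

The largest autocorrelation is r_4 = 0.45, with a weaker echo at lag 8 (0.23); the remaining lags stay at or below 0.01.
The dominant spike at lag 4 indicates a seasonal period of 4.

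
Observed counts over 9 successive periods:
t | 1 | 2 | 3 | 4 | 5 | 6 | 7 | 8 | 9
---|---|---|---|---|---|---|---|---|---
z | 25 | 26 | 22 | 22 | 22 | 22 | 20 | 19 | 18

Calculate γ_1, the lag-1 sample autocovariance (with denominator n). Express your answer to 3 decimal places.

3.303

Mean z̄ = (25 + 26 + 22 + 22 + 22 + 22 + 20 + 19 + 18)/9 = 21.7778
Σ_{t=1}^{8}(z_t−z̄)(z_{t+1}−z̄) = 29.7284
γ_1 = 29.7284 / 9 = 3.303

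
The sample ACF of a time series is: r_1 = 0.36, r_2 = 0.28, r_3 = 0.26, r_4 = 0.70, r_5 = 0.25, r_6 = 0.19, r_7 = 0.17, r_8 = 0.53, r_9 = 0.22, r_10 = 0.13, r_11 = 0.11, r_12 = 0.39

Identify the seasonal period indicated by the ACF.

4

The largest autocorrelation is r_4 = 0.70, with weaker echoes at lags 8 (0.53) and 12 (0.39); the remaining lags stay at or below 0.36. The elevated value at lag 1 (0.36), dropping to 0.28 at lag 2, reflects decaying short-term dependence rather than seasonality.
The dominant spike at lag 4 indicates a seasonal period of 4.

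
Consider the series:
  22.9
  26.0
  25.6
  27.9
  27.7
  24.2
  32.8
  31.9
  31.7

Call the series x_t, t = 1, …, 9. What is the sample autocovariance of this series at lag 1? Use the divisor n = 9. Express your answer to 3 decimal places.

Mean x̄ = (22.9 + 26.0 + 25.6 + 27.9 + 27.7 + 24.2 + 32.8 + 31.9 + 31.7)/9 = 27.8556
Σ_{t=1}^{8}(x_t−x̄)(x_{t+1}−x̄) = 31.3136
γ_1 = 31.3136 / 9 = 3.479

3.479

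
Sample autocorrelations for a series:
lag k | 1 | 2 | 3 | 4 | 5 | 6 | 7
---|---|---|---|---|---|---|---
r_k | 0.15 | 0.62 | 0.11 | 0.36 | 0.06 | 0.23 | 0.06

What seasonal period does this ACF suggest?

The largest autocorrelation is r_2 = 0.62, with weaker echoes at lags 4 (0.36) and 6 (0.23); the remaining lags stay at or below 0.15.
The dominant spike at lag 2 indicates a seasonal period of 2.

2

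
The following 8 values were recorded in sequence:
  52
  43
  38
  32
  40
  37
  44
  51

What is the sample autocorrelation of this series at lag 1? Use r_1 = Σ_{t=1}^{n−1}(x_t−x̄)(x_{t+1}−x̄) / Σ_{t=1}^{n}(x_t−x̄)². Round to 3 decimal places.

0.261

Mean x̄ = (52 + 43 + 38 + 32 + 40 + 37 + 44 + 51)/8 = 42.1250
Σ(x_t−x̄)(x_{t+1}−x̄) = (8.6406) + (-3.6094) + (41.7656) + (21.5156) + (10.8906) + (-9.6094) + (16.6406) = 86.2344
Denominator Σ(x_t−x̄)² = 330.8750
r_1 = 86.2344 / 330.8750 = 0.261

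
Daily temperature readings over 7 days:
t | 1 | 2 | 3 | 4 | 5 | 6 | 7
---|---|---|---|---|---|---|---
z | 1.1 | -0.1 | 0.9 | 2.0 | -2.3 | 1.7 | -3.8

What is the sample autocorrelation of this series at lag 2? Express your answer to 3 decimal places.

0.381

Mean z̄ = (1.1 − 0.1 + 0.9 + 2.0 − 2.3 + 1.7 − 3.8)/7 = -0.0714
Deviations from mean: 1.1714, -0.0286, 0.9714, 2.0714, -2.2286, 1.7714, -3.7286
Numerator Σ_{t=1}^{5}(z_t−z̄)(z_{t+2}−z̄) = 10.8927
Denominator Σ(z_t−z̄)² = 28.6143
r_2 = 10.8927 / 28.6143 = 0.381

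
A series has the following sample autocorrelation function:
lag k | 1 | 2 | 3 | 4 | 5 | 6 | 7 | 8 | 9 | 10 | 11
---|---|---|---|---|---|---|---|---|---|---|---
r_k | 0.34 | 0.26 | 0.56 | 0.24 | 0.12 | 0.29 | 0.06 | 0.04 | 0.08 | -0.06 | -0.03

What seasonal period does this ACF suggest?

The largest autocorrelation is r_3 = 0.56; the remaining lags stay at or below 0.34. The elevated value at lag 1 (0.34), dropping to 0.26 at lag 2, reflects decaying short-term dependence rather than seasonality.
The dominant spike at lag 3 indicates a seasonal period of 3.

3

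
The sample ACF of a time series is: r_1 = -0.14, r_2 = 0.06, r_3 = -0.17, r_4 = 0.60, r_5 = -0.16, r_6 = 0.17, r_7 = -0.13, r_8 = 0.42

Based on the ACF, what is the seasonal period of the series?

The largest autocorrelation is r_4 = 0.60, with a weaker echo at lag 8 (0.42); the remaining lags stay at or below 0.17.
The dominant spike at lag 4 indicates a seasonal period of 4.

4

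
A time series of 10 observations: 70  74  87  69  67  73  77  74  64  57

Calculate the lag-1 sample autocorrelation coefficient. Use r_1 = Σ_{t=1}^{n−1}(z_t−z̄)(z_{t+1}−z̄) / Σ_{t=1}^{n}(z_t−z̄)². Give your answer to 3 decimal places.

0.201

Mean z̄ = (70 + 74 + 87 + 69 + 67 + 73 + 77 + 74 + 64 + 57)/10 = 71.2000
Numerator Σ_{t=1}^{9}(z_t−z̄)(z_{t+1}−z̄) = 116.5600
Denominator Σ(z_t−z̄)² = 579.6000
r_1 = 116.5600 / 579.6000 = 0.201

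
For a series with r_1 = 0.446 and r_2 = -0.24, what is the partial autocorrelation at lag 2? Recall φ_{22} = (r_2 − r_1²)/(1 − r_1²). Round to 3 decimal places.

φ_{22} = (r_2 − r_1²) / (1 − r_1²)
r_1² = (0.446)² = 0.198916
Numerator = -0.24 − 0.1989 = -0.4389; denominator = 1 − 0.1989 = 0.8011
φ_{22} = -0.4389 / 0.8011 = -0.548

-0.548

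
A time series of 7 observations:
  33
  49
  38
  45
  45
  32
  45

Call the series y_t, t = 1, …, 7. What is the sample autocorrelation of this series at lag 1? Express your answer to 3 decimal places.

Mean ȳ = (33 + 49 + 38 + 45 + 45 + 32 + 45)/7 = 41.0000
Deviations from mean: -8.0000, 8.0000, -3.0000, 4.0000, 4.0000, -9.0000, 4.0000
Numerator Σ_{t=1}^{6}(y_t−ȳ)(y_{t+1}−ȳ) = -156.0000
Denominator Σ(y_t−ȳ)² = 266.0000
r_1 = -156.0000 / 266.0000 = -0.586

-0.586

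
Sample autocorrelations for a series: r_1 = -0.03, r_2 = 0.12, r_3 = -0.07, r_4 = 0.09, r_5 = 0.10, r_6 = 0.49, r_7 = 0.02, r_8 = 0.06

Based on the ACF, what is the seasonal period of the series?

The largest autocorrelation is r_6 = 0.49; the remaining lags stay at or below 0.12.
The dominant spike at lag 6 indicates a seasonal period of 6.

6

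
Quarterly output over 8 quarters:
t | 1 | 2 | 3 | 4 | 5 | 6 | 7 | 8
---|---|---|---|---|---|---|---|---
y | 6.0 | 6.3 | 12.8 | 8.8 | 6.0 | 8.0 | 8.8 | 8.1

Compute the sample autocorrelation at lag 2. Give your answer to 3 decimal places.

-0.641

Mean ȳ = (6.0 + 6.3 + 12.8 + 8.8 + 6.0 + 8.0 + 8.8 + 8.1)/8 = 8.1000
Deviations from mean: -2.1000, -1.8000, 4.7000, 0.7000, -2.1000, -0.1000, 0.7000, 0.0000
Numerator Σ_{t=1}^{6}(y_t−ȳ)(y_{t+2}−ȳ) = -22.5400
Denominator Σ(y_t−ȳ)² = 35.1400
r_2 = -22.5400 / 35.1400 = -0.641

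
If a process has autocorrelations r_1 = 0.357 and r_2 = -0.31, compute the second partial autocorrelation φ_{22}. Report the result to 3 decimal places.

-0.501

φ_{22} = (r_2 − r_1²) / (1 − r_1²)
r_1² = (0.357)² = 0.127449
Numerator = -0.31 − 0.1274 = -0.4374; denominator = 1 − 0.1274 = 0.8726
φ_{22} = -0.4374 / 0.8726 = -0.501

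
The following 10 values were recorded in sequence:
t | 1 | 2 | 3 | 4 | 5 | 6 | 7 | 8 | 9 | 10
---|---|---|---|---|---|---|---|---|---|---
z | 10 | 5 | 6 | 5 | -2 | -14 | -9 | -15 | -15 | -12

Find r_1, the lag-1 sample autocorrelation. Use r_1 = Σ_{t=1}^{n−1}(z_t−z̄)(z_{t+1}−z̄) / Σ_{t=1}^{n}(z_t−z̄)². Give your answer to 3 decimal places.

0.691

Mean z̄ = (10 + 5 + 6 + 5 − 2 − 14 − 9 − 15 − 15 − 12)/10 = -4.1000
Numerator Σ_{t=1}^{9}(z_t−z̄)(z_{t+1}−z̄) = 617.2900
Denominator Σ(z_t−z̄)² = 892.9000
r_1 = 617.2900 / 892.9000 = 0.691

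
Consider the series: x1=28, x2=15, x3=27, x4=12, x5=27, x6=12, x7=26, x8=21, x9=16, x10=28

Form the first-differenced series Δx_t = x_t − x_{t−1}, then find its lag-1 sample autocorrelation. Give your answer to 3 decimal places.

-0.799

First differences Δx: -13, 12, -15, 15, -15, 14, -5, -5, 12
Mean of differences = 0.0000
Numerator Σ(Δx_t−Δx̄)(Δx_{t+1}−Δx̄) = -1101.0000
Denominator Σ(Δx_t−Δx̄)² = 1378.0000
r_1(Δx) = -1101.0000 / 1378.0000 = -0.799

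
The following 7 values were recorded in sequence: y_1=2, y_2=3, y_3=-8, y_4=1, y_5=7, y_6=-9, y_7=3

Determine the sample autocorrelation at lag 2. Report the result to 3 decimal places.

-0.263

Mean ȳ = (2 + 3 − 8 + 1 + 7 − 9 + 3)/7 = -0.1429
Deviations from mean: 2.1429, 3.1429, -7.8571, 1.1429, 7.1429, -8.8571, 3.1429
Σ(y_t−ȳ)(y_{t+2}−ȳ) = (-16.8367) + (3.5918) + (-56.1224) + (-10.1224) + (22.4490) = -57.0408
Denominator Σ(y_t−ȳ)² = 216.8571
r_2 = -57.0408 / 216.8571 = -0.263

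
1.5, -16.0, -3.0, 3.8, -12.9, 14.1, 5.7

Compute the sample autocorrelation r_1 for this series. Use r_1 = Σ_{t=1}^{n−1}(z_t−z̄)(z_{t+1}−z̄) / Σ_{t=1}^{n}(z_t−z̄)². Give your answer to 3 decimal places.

Mean z̄ = (1.5 − 16.0 − 3.0 + 3.8 − 12.9 + 14.1 + 5.7)/7 = -0.9714
Deviations from mean: 2.4714, -15.0286, -2.0286, 4.7714, -11.9286, 15.0714, 6.6714
Σ(z_t−z̄)(z_{t+1}−z̄) = (-37.1420) + (30.4865) + (-9.6792) + (-56.9163) + (-179.7806) + (100.5480) = -152.4837
Denominator Σ(z_t−z̄)² = 672.7943
r_1 = -152.4837 / 672.7943 = -0.227

-0.227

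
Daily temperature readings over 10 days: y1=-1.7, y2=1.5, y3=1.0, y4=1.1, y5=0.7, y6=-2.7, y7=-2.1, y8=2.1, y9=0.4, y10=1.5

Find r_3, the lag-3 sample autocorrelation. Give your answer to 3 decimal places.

-0.313

Mean ȳ = (-1.7 + 1.5 + 1.0 + 1.1 + 0.7 − 2.7 − 2.1 + 2.1 + 0.4 + 1.5)/10 = 0.1800
Σ(y_t−ȳ)(y_{t+3}−ȳ) = (-1.7296) + (0.6864) + (-2.3616) + (-2.0976) + (0.9984) + (-0.6336) + (-3.0096) = -8.1472
Denominator Σ(y_t−ȳ)² = 26.0360
r_3 = -8.1472 / 26.0360 = -0.313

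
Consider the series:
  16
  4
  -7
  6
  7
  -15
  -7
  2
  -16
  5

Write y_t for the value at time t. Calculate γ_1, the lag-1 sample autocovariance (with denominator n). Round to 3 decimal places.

-10.325

Mean ȳ = (16 + 4 − 7 + 6 + 7 − 15 − 7 + 2 − 16 + 5)/10 = -0.5000
Σ_{t=1}^{9}(y_t−ȳ)(y_{t+1}−ȳ) = -103.2500
γ_1 = -103.2500 / 10 = -10.325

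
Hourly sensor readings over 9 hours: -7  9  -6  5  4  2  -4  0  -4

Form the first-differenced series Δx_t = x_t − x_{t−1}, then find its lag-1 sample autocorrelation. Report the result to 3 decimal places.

First differences Δx: 16, -15, 11, -1, -2, -6, 4, -4
Mean of differences = 0.3750
Numerator Σ(Δx_t−Δx̄)(Δx_{t+1}−Δx̄) = -438.7656
Denominator Σ(Δx_t−Δx̄)² = 673.8750
r_1(Δx) = -438.7656 / 673.8750 = -0.651

-0.651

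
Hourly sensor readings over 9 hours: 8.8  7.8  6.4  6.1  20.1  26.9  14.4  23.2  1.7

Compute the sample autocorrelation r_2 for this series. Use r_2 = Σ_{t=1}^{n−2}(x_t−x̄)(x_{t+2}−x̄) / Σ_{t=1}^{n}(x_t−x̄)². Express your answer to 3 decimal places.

Mean x̄ = (8.8 + 7.8 + 6.4 + 6.1 + 20.1 + 26.9 + 14.4 + 23.2 + 1.7)/9 = 12.8222
Σ(x_t−x̄)(x_{t+2}−x̄) = (25.8316) + (33.7605) + (-46.7395) + (-94.6340) + (11.4827) + (146.0960) + (-17.5484) = 58.2490
Denominator Σ(x_t−x̄)² = 612.8756
r_2 = 58.2490 / 612.8756 = 0.095

0.095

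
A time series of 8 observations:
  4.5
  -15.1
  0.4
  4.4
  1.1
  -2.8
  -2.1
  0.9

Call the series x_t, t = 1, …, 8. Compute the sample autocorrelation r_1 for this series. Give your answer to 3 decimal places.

-0.304

Mean x̄ = (4.5 − 15.1 + 0.4 + 4.4 + 1.1 − 2.8 − 2.1 + 0.9)/8 = -1.0875
Deviations from mean: 5.5875, -14.0125, 1.4875, 5.4875, 2.1875, -1.7125, -1.0125, 1.9875
Σ(x_t−x̄)(x_{t+1}−x̄) = (-78.2948) + (-20.8436) + (8.1627) + (12.0039) + (-3.7461) + (1.7339) + (-2.0123) = -82.9964
Denominator Σ(x_t−x̄)² = 272.5888
r_1 = -82.9964 / 272.5888 = -0.304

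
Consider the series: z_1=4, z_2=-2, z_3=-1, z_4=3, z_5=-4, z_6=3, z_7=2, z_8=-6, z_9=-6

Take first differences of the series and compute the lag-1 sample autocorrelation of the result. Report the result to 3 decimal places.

-0.416

First differences Δz: -6, 1, 4, -7, 7, -1, -8, 0
Mean of differences = -1.2500
Numerator Σ(Δz_t−Δz̄)(Δz_{t+1}−Δz̄) = -84.5625
Denominator Σ(Δz_t−Δz̄)² = 203.5000
r_1(Δz) = -84.5625 / 203.5000 = -0.416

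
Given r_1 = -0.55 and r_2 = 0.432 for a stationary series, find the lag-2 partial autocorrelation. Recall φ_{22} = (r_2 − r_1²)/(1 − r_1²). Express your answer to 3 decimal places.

φ_{22} = (r_2 − r_1²) / (1 − r_1²)
r_1² = (-0.55)² = 0.3025
Numerator = 0.432 − 0.3025 = 0.1295; denominator = 1 − 0.3025 = 0.6975
φ_{22} = 0.1295 / 0.6975 = 0.186

0.186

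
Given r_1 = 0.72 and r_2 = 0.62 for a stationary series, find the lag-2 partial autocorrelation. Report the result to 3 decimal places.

φ_{22} = (r_2 − r_1²) / (1 − r_1²)
r_1² = (0.72)² = 0.5184
Numerator = 0.62 − 0.5184 = 0.1016; denominator = 1 − 0.5184 = 0.4816
φ_{22} = 0.1016 / 0.4816 = 0.211

0.211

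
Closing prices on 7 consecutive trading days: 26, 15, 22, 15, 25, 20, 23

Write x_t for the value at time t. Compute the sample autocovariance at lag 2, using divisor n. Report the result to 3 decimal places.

Mean x̄ = (26 + 15 + 22 + 15 + 25 + 20 + 23)/7 = 20.8571
Deviations: 5.1429, -5.8571, 1.1429, -5.8571, 4.1429, -0.8571, 2.1429
Σ_{t=1}^{5}(x_t−x̄)(x_{t+2}−x̄) = 58.8163
γ_2 = 58.8163 / 7 = 8.402

8.402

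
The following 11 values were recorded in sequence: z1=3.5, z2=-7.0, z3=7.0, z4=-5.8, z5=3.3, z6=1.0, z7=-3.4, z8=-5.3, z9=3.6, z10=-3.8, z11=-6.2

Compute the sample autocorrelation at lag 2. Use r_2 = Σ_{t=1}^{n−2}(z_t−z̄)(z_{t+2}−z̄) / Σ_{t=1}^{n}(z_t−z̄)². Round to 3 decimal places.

0.200

Mean z̄ = (3.5 − 7.0 + 7.0 − 5.8 + 3.3 + 1.0 − 3.4 − 5.3 + 3.6 − 3.8 − 6.2)/11 = -1.1909
Numerator Σ_{t=1}^{9}(z_t−z̄)(z_{t+2}−z̄) = 49.0998
Denominator Σ(z_t−z̄)² = 245.6691
r_2 = 49.0998 / 245.6691 = 0.200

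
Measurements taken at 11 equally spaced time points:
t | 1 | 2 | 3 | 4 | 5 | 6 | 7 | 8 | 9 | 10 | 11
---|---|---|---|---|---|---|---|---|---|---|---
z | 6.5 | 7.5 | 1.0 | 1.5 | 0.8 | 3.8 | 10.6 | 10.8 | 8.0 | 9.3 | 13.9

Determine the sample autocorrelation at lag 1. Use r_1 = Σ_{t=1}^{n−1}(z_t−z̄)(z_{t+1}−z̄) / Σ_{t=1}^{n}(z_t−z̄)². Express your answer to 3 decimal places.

Mean z̄ = (6.5 + 7.5 + 1.0 + 1.5 + 0.8 + 3.8 + 10.6 + 10.8 + 8.0 + 9.3 + 13.9)/11 = 6.7000
Numerator Σ_{t=1}^{10}(z_t−z̄)(z_{t+1}−z̄) = 104.8200
Denominator Σ(z_t−z̄)² = 195.7400
r_1 = 104.8200 / 195.7400 = 0.536

0.536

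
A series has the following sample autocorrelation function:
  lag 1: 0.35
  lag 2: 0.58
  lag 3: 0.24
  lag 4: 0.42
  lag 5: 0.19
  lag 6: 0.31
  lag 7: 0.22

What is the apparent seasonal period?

The largest autocorrelation is r_2 = 0.58, with a weaker echo at lag 4 (0.42); the remaining lags stay at or below 0.35.
The dominant spike at lag 2 indicates a seasonal period of 2.

2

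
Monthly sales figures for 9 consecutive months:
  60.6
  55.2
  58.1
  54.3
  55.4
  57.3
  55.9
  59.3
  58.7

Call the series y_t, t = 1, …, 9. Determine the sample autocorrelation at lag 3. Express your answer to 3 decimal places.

-0.166

Mean ȳ = (60.6 + 55.2 + 58.1 + 54.3 + 55.4 + 57.3 + 55.9 + 59.3 + 58.7)/9 = 57.2000
Σ(y_t−ȳ)(y_{t+3}−ȳ) = (-9.8600) + (3.6000) + (0.0900) + (3.7700) + (-3.7800) + (0.1500) = -6.0300
Denominator Σ(y_t−ȳ)² = 36.3800
r_3 = -6.0300 / 36.3800 = -0.166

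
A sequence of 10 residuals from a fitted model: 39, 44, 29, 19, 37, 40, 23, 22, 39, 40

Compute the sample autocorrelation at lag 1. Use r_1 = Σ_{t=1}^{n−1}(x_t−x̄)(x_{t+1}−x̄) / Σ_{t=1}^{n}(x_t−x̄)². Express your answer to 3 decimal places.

0.092

Mean x̄ = (39 + 44 + 29 + 19 + 37 + 40 + 23 + 22 + 39 + 40)/10 = 33.2000
Numerator Σ_{t=1}^{9}(x_t−x̄)(x_{t+1}−x̄) = 68.1600
Denominator Σ(x_t−x̄)² = 739.6000
r_1 = 68.1600 / 739.6000 = 0.092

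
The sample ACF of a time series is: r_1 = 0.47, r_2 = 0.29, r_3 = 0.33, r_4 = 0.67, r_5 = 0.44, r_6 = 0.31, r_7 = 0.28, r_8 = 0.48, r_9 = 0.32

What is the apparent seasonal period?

4

The largest autocorrelation is r_4 = 0.67, with a weaker echo at lag 8 (0.48); the remaining lags stay at or below 0.47. The elevated value at lag 1 (0.47), dropping to 0.29 at lag 2, reflects decaying short-term dependence rather than seasonality.
The dominant spike at lag 4 indicates a seasonal period of 4.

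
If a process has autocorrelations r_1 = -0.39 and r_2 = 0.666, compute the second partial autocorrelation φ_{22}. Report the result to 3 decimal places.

0.606

φ_{22} = (r_2 − r_1²) / (1 − r_1²)
r_1² = (-0.39)² = 0.1521
Numerator = 0.666 − 0.1521 = 0.5139; denominator = 1 − 0.1521 = 0.8479
φ_{22} = 0.5139 / 0.8479 = 0.606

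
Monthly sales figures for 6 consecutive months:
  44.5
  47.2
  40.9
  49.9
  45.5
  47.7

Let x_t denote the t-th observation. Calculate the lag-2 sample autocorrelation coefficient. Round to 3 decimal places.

0.446

Mean x̄ = (44.5 + 47.2 + 40.9 + 49.9 + 45.5 + 47.7)/6 = 45.9500
Deviations from mean: -1.4500, 1.2500, -5.0500, 3.9500, -0.4500, 1.7500
Numerator Σ_{t=1}^{4}(x_t−x̄)(x_{t+2}−x̄) = 21.4450
Denominator Σ(x_t−x̄)² = 48.0350
r_2 = 21.4450 / 48.0350 = 0.446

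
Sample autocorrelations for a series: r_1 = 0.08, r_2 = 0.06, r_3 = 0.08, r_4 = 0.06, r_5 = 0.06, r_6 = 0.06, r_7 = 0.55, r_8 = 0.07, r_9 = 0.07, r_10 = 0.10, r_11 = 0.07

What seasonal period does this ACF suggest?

The largest autocorrelation is r_7 = 0.55; the remaining lags stay at or below 0.10.
The dominant spike at lag 7 indicates a seasonal period of 7.

7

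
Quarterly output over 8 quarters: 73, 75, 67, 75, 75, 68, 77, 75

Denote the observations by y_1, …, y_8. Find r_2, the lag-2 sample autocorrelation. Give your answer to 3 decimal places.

Mean ȳ = (73 + 75 + 67 + 75 + 75 + 68 + 77 + 75)/8 = 73.1250
Deviations from mean: -0.1250, 1.8750, -6.1250, 1.8750, 1.8750, -5.1250, 3.8750, 1.8750
Σ(y_t−ȳ)(y_{t+2}−ȳ) = (0.7656) + (3.5156) + (-11.4844) + (-9.6094) + (7.2656) + (-9.6094) = -19.1563
Denominator Σ(y_t−ȳ)² = 92.8750
r_2 = -19.1563 / 92.8750 = -0.206

-0.206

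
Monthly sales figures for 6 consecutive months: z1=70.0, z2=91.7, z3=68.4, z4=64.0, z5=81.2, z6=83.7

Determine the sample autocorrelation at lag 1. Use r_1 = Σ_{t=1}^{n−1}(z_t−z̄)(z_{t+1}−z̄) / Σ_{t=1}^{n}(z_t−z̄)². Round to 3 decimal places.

Mean z̄ = (70.0 + 91.7 + 68.4 + 64.0 + 81.2 + 83.7)/6 = 76.5000
Σ(z_t−z̄)(z_{t+1}−z̄) = (-98.8000) + (-123.1200) + (101.2500) + (-58.7500) + (33.8400) = -145.5800
Denominator Σ(z_t−z̄)² = 569.0800
r_1 = -145.5800 / 569.0800 = -0.256

-0.256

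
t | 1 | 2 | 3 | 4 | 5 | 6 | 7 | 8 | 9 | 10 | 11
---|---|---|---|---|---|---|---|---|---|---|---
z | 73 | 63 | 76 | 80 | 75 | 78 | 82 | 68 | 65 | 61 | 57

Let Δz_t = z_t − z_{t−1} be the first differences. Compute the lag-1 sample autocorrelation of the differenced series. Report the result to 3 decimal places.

-0.170

First differences Δz: -10, 13, 4, -5, 3, 4, -14, -3, -4, -4
Mean of differences = -1.6000
Numerator Σ(Δz_t−Δz̄)(Δz_{t+1}−Δz̄) = -92.7600
Denominator Σ(Δz_t−Δz̄)² = 546.4000
r_1(Δz) = -92.7600 / 546.4000 = -0.170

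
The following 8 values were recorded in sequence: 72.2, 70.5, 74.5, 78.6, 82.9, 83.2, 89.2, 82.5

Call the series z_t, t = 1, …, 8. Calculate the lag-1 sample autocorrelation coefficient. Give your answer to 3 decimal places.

0.661

Mean z̄ = (72.2 + 70.5 + 74.5 + 78.6 + 82.9 + 83.2 + 89.2 + 82.5)/8 = 79.2000
Numerator Σ_{t=1}^{7}(z_t−z̄)(z_{t+1}−z̄) = 190.1900
Denominator Σ(z_t−z̄)² = 287.7200
r_1 = 190.1900 / 287.7200 = 0.661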